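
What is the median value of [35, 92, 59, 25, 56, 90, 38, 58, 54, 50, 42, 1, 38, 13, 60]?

50

Step 1: Sort the data in ascending order: [1, 13, 25, 35, 38, 38, 42, 50, 54, 56, 58, 59, 60, 90, 92]
Step 2: The number of values is n = 15.
Step 3: Since n is odd, the median is the middle value at position 8: 50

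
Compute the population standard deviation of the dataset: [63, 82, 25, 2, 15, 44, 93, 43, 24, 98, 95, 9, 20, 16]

33.4482

Step 1: Compute the mean: 44.9286
Step 2: Sum of squared deviations from the mean: 15662.9286
Step 3: Population variance = 15662.9286 / 14 = 1118.7806
Step 4: Standard deviation = sqrt(1118.7806) = 33.4482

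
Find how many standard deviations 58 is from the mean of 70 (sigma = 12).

-1

Step 1: Recall the z-score formula: z = (x - mu) / sigma
Step 2: Substitute values: z = (58 - 70) / 12
Step 3: z = -12 / 12 = -1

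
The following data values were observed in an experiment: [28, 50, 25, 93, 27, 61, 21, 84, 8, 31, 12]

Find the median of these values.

28

Step 1: Sort the data in ascending order: [8, 12, 21, 25, 27, 28, 31, 50, 61, 84, 93]
Step 2: The number of values is n = 11.
Step 3: Since n is odd, the median is the middle value at position 6: 28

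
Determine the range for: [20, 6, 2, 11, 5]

18

Step 1: Identify the maximum value: max = 20
Step 2: Identify the minimum value: min = 2
Step 3: Range = max - min = 20 - 2 = 18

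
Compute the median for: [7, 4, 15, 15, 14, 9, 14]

14

Step 1: Sort the data in ascending order: [4, 7, 9, 14, 14, 15, 15]
Step 2: The number of values is n = 7.
Step 3: Since n is odd, the median is the middle value at position 4: 14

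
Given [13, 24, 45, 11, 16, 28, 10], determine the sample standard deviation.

12.5433

Step 1: Compute the mean: 21
Step 2: Sum of squared deviations from the mean: 944
Step 3: Sample variance = 944 / 6 = 157.3333
Step 4: Standard deviation = sqrt(157.3333) = 12.5433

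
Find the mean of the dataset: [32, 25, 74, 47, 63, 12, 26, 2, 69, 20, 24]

35.8182

Step 1: Sum all values: 32 + 25 + 74 + 47 + 63 + 12 + 26 + 2 + 69 + 20 + 24 = 394
Step 2: Count the number of values: n = 11
Step 3: Mean = sum / n = 394 / 11 = 35.8182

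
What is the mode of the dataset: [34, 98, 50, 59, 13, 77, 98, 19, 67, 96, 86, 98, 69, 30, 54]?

98

Step 1: Count the frequency of each value:
  13: appears 1 time(s)
  19: appears 1 time(s)
  30: appears 1 time(s)
  34: appears 1 time(s)
  50: appears 1 time(s)
  54: appears 1 time(s)
  59: appears 1 time(s)
  67: appears 1 time(s)
  69: appears 1 time(s)
  77: appears 1 time(s)
  86: appears 1 time(s)
  96: appears 1 time(s)
  98: appears 3 time(s)
Step 2: The value 98 appears most frequently (3 times).
Step 3: Mode = 98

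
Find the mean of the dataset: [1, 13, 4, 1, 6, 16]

6.8333

Step 1: Sum all values: 1 + 13 + 4 + 1 + 6 + 16 = 41
Step 2: Count the number of values: n = 6
Step 3: Mean = sum / n = 41 / 6 = 6.8333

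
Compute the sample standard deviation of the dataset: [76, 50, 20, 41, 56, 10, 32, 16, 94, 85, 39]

28.227

Step 1: Compute the mean: 47.1818
Step 2: Sum of squared deviations from the mean: 7967.6364
Step 3: Sample variance = 7967.6364 / 10 = 796.7636
Step 4: Standard deviation = sqrt(796.7636) = 28.227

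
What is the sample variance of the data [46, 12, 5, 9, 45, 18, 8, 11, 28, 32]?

236.4889

Step 1: Compute the mean: (46 + 12 + 5 + 9 + 45 + 18 + 8 + 11 + 28 + 32) / 10 = 21.4
Step 2: Compute squared deviations from the mean:
  (46 - 21.4)^2 = 605.16
  (12 - 21.4)^2 = 88.36
  (5 - 21.4)^2 = 268.96
  (9 - 21.4)^2 = 153.76
  (45 - 21.4)^2 = 556.96
  (18 - 21.4)^2 = 11.56
  (8 - 21.4)^2 = 179.56
  (11 - 21.4)^2 = 108.16
  (28 - 21.4)^2 = 43.56
  (32 - 21.4)^2 = 112.36
Step 3: Sum of squared deviations = 2128.4
Step 4: Sample variance = 2128.4 / 9 = 236.4889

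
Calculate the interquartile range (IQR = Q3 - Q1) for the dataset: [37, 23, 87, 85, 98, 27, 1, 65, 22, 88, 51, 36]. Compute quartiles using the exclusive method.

62.5

Step 1: Sort the data: [1, 22, 23, 27, 36, 37, 51, 65, 85, 87, 88, 98]
Step 2: n = 12
Step 3: Using the exclusive quartile method:
  Q1 = 24
  Q2 (median) = 44
  Q3 = 86.5
  IQR = Q3 - Q1 = 86.5 - 24 = 62.5
Step 4: IQR = 62.5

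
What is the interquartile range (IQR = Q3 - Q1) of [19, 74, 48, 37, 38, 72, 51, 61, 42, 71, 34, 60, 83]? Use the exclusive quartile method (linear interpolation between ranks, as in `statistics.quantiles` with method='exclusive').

34

Step 1: Sort the data: [19, 34, 37, 38, 42, 48, 51, 60, 61, 71, 72, 74, 83]
Step 2: n = 13
Step 3: Using the exclusive quartile method:
  Q1 = 37.5
  Q2 (median) = 51
  Q3 = 71.5
  IQR = Q3 - Q1 = 71.5 - 37.5 = 34
Step 4: IQR = 34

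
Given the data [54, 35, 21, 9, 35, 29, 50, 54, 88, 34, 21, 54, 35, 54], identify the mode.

54

Step 1: Count the frequency of each value:
  9: appears 1 time(s)
  21: appears 2 time(s)
  29: appears 1 time(s)
  34: appears 1 time(s)
  35: appears 3 time(s)
  50: appears 1 time(s)
  54: appears 4 time(s)
  88: appears 1 time(s)
Step 2: The value 54 appears most frequently (4 times).
Step 3: Mode = 54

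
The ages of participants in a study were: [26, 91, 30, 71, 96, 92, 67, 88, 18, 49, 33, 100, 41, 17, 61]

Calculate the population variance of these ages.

845.9556

Step 1: Compute the mean: (26 + 91 + 30 + 71 + 96 + 92 + 67 + 88 + 18 + 49 + 33 + 100 + 41 + 17 + 61) / 15 = 58.6667
Step 2: Compute squared deviations from the mean:
  (26 - 58.6667)^2 = 1067.1111
  (91 - 58.6667)^2 = 1045.4444
  (30 - 58.6667)^2 = 821.7778
  (71 - 58.6667)^2 = 152.1111
  (96 - 58.6667)^2 = 1393.7778
  (92 - 58.6667)^2 = 1111.1111
  (67 - 58.6667)^2 = 69.4444
  (88 - 58.6667)^2 = 860.4444
  (18 - 58.6667)^2 = 1653.7778
  (49 - 58.6667)^2 = 93.4444
  (33 - 58.6667)^2 = 658.7778
  (100 - 58.6667)^2 = 1708.4444
  (41 - 58.6667)^2 = 312.1111
  (17 - 58.6667)^2 = 1736.1111
  (61 - 58.6667)^2 = 5.4444
Step 3: Sum of squared deviations = 12689.3333
Step 4: Population variance = 12689.3333 / 15 = 845.9556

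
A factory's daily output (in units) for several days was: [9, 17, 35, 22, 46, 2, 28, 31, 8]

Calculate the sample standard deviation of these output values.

14.3701

Step 1: Compute the mean: 22
Step 2: Sum of squared deviations from the mean: 1652
Step 3: Sample variance = 1652 / 8 = 206.5
Step 4: Standard deviation = sqrt(206.5) = 14.3701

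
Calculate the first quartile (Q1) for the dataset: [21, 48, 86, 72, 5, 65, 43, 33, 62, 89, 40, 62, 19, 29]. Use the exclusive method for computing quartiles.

27

Step 1: Sort the data: [5, 19, 21, 29, 33, 40, 43, 48, 62, 62, 65, 72, 86, 89]
Step 2: n = 14
Step 3: Using the exclusive quartile method:
  Q1 = 27
  Q2 (median) = 45.5
  Q3 = 66.75
  IQR = Q3 - Q1 = 66.75 - 27 = 39.75
Step 4: Q1 = 27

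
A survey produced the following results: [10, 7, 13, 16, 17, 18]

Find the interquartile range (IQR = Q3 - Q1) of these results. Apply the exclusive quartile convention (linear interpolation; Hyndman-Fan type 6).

8

Step 1: Sort the data: [7, 10, 13, 16, 17, 18]
Step 2: n = 6
Step 3: Using the exclusive quartile method:
  Q1 = 9.25
  Q2 (median) = 14.5
  Q3 = 17.25
  IQR = Q3 - Q1 = 17.25 - 9.25 = 8
Step 4: IQR = 8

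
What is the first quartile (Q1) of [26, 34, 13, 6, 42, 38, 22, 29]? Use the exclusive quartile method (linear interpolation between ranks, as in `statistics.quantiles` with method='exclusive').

15.25

Step 1: Sort the data: [6, 13, 22, 26, 29, 34, 38, 42]
Step 2: n = 8
Step 3: Using the exclusive quartile method:
  Q1 = 15.25
  Q2 (median) = 27.5
  Q3 = 37
  IQR = Q3 - Q1 = 37 - 15.25 = 21.75
Step 4: Q1 = 15.25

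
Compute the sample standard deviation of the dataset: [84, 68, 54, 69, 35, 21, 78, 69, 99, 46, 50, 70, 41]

21.5731

Step 1: Compute the mean: 60.3077
Step 2: Sum of squared deviations from the mean: 5584.7692
Step 3: Sample variance = 5584.7692 / 12 = 465.3974
Step 4: Standard deviation = sqrt(465.3974) = 21.5731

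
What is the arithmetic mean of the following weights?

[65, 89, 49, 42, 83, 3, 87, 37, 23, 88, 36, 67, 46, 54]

54.9286

Step 1: Sum all values: 65 + 89 + 49 + 42 + 83 + 3 + 87 + 37 + 23 + 88 + 36 + 67 + 46 + 54 = 769
Step 2: Count the number of values: n = 14
Step 3: Mean = sum / n = 769 / 14 = 54.9286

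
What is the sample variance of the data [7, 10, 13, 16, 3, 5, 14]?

23.9048

Step 1: Compute the mean: (7 + 10 + 13 + 16 + 3 + 5 + 14) / 7 = 9.7143
Step 2: Compute squared deviations from the mean:
  (7 - 9.7143)^2 = 7.3673
  (10 - 9.7143)^2 = 0.0816
  (13 - 9.7143)^2 = 10.7959
  (16 - 9.7143)^2 = 39.5102
  (3 - 9.7143)^2 = 45.0816
  (5 - 9.7143)^2 = 22.2245
  (14 - 9.7143)^2 = 18.3673
Step 3: Sum of squared deviations = 143.4286
Step 4: Sample variance = 143.4286 / 6 = 23.9048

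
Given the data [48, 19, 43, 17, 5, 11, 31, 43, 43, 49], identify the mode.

43

Step 1: Count the frequency of each value:
  5: appears 1 time(s)
  11: appears 1 time(s)
  17: appears 1 time(s)
  19: appears 1 time(s)
  31: appears 1 time(s)
  43: appears 3 time(s)
  48: appears 1 time(s)
  49: appears 1 time(s)
Step 2: The value 43 appears most frequently (3 times).
Step 3: Mode = 43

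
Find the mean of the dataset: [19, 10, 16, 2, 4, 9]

10

Step 1: Sum all values: 19 + 10 + 16 + 2 + 4 + 9 = 60
Step 2: Count the number of values: n = 6
Step 3: Mean = sum / n = 60 / 6 = 10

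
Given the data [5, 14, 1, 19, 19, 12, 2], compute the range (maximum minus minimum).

18

Step 1: Identify the maximum value: max = 19
Step 2: Identify the minimum value: min = 1
Step 3: Range = max - min = 19 - 1 = 18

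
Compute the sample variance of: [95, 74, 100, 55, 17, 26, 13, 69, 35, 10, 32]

1061.7636

Step 1: Compute the mean: (95 + 74 + 100 + 55 + 17 + 26 + 13 + 69 + 35 + 10 + 32) / 11 = 47.8182
Step 2: Compute squared deviations from the mean:
  (95 - 47.8182)^2 = 2226.124
  (74 - 47.8182)^2 = 685.4876
  (100 - 47.8182)^2 = 2722.9421
  (55 - 47.8182)^2 = 51.5785
  (17 - 47.8182)^2 = 949.7603
  (26 - 47.8182)^2 = 476.0331
  (13 - 47.8182)^2 = 1212.3058
  (69 - 47.8182)^2 = 448.6694
  (35 - 47.8182)^2 = 164.3058
  (10 - 47.8182)^2 = 1430.2149
  (32 - 47.8182)^2 = 250.2149
Step 3: Sum of squared deviations = 10617.6364
Step 4: Sample variance = 10617.6364 / 10 = 1061.7636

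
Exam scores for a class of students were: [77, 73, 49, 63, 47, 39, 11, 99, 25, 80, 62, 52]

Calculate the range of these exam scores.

88

Step 1: Identify the maximum value: max = 99
Step 2: Identify the minimum value: min = 11
Step 3: Range = max - min = 99 - 11 = 88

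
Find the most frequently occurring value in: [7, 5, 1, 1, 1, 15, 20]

1

Step 1: Count the frequency of each value:
  1: appears 3 time(s)
  5: appears 1 time(s)
  7: appears 1 time(s)
  15: appears 1 time(s)
  20: appears 1 time(s)
Step 2: The value 1 appears most frequently (3 times).
Step 3: Mode = 1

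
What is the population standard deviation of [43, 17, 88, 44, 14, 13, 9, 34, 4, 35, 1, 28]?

23.0416

Step 1: Compute the mean: 27.5
Step 2: Sum of squared deviations from the mean: 6371
Step 3: Population variance = 6371 / 12 = 530.9167
Step 4: Standard deviation = sqrt(530.9167) = 23.0416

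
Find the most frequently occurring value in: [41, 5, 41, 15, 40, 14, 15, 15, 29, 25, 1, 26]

15

Step 1: Count the frequency of each value:
  1: appears 1 time(s)
  5: appears 1 time(s)
  14: appears 1 time(s)
  15: appears 3 time(s)
  25: appears 1 time(s)
  26: appears 1 time(s)
  29: appears 1 time(s)
  40: appears 1 time(s)
  41: appears 2 time(s)
Step 2: The value 15 appears most frequently (3 times).
Step 3: Mode = 15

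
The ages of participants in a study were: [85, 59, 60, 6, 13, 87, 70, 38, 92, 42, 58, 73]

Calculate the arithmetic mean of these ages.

56.9167

Step 1: Sum all values: 85 + 59 + 60 + 6 + 13 + 87 + 70 + 38 + 92 + 42 + 58 + 73 = 683
Step 2: Count the number of values: n = 12
Step 3: Mean = sum / n = 683 / 12 = 56.9167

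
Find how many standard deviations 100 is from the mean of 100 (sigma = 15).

0

Step 1: Recall the z-score formula: z = (x - mu) / sigma
Step 2: Substitute values: z = (100 - 100) / 15
Step 3: z = 0 / 15 = 0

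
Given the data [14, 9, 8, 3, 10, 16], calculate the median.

9.5

Step 1: Sort the data in ascending order: [3, 8, 9, 10, 14, 16]
Step 2: The number of values is n = 6.
Step 3: Since n is even, the median is the average of positions 3 and 4:
  Median = (9 + 10) / 2 = 9.5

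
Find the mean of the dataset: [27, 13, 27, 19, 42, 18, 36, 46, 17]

27.2222

Step 1: Sum all values: 27 + 13 + 27 + 19 + 42 + 18 + 36 + 46 + 17 = 245
Step 2: Count the number of values: n = 9
Step 3: Mean = sum / n = 245 / 9 = 27.2222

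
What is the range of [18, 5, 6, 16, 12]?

13

Step 1: Identify the maximum value: max = 18
Step 2: Identify the minimum value: min = 5
Step 3: Range = max - min = 18 - 5 = 13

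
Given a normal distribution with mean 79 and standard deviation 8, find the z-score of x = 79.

0

Step 1: Recall the z-score formula: z = (x - mu) / sigma
Step 2: Substitute values: z = (79 - 79) / 8
Step 3: z = 0 / 8 = 0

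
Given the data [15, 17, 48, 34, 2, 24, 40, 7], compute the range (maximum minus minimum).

46

Step 1: Identify the maximum value: max = 48
Step 2: Identify the minimum value: min = 2
Step 3: Range = max - min = 48 - 2 = 46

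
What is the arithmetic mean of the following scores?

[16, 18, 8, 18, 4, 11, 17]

13.1429

Step 1: Sum all values: 16 + 18 + 8 + 18 + 4 + 11 + 17 = 92
Step 2: Count the number of values: n = 7
Step 3: Mean = sum / n = 92 / 7 = 13.1429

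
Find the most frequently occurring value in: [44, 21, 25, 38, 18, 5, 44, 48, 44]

44

Step 1: Count the frequency of each value:
  5: appears 1 time(s)
  18: appears 1 time(s)
  21: appears 1 time(s)
  25: appears 1 time(s)
  38: appears 1 time(s)
  44: appears 3 time(s)
  48: appears 1 time(s)
Step 2: The value 44 appears most frequently (3 times).
Step 3: Mode = 44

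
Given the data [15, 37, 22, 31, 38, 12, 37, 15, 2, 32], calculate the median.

26.5

Step 1: Sort the data in ascending order: [2, 12, 15, 15, 22, 31, 32, 37, 37, 38]
Step 2: The number of values is n = 10.
Step 3: Since n is even, the median is the average of positions 5 and 6:
  Median = (22 + 31) / 2 = 26.5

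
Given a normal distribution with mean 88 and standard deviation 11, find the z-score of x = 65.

-2.0909

Step 1: Recall the z-score formula: z = (x - mu) / sigma
Step 2: Substitute values: z = (65 - 88) / 11
Step 3: z = -23 / 11 = -2.0909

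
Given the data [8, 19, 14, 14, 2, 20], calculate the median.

14

Step 1: Sort the data in ascending order: [2, 8, 14, 14, 19, 20]
Step 2: The number of values is n = 6.
Step 3: Since n is even, the median is the average of positions 3 and 4:
  Median = (14 + 14) / 2 = 14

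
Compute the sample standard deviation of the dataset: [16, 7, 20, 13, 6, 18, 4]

6.3509

Step 1: Compute the mean: 12
Step 2: Sum of squared deviations from the mean: 242
Step 3: Sample variance = 242 / 6 = 40.3333
Step 4: Standard deviation = sqrt(40.3333) = 6.3509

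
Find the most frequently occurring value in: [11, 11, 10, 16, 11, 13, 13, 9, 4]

11

Step 1: Count the frequency of each value:
  4: appears 1 time(s)
  9: appears 1 time(s)
  10: appears 1 time(s)
  11: appears 3 time(s)
  13: appears 2 time(s)
  16: appears 1 time(s)
Step 2: The value 11 appears most frequently (3 times).
Step 3: Mode = 11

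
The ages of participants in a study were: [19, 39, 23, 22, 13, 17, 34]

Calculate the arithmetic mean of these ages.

23.8571

Step 1: Sum all values: 19 + 39 + 23 + 22 + 13 + 17 + 34 = 167
Step 2: Count the number of values: n = 7
Step 3: Mean = sum / n = 167 / 7 = 23.8571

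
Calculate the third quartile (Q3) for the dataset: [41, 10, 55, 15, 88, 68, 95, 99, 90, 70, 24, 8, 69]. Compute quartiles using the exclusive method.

89

Step 1: Sort the data: [8, 10, 15, 24, 41, 55, 68, 69, 70, 88, 90, 95, 99]
Step 2: n = 13
Step 3: Using the exclusive quartile method:
  Q1 = 19.5
  Q2 (median) = 68
  Q3 = 89
  IQR = Q3 - Q1 = 89 - 19.5 = 69.5
Step 4: Q3 = 89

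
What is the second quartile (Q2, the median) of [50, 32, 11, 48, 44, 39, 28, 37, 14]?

37

Step 1: Sort the data: [11, 14, 28, 32, 37, 39, 44, 48, 50]
Step 2: n = 9
Step 3: Q2 is the median. Since n is odd, it is the middle value at position 5: 37
Step 4: Q2 = 37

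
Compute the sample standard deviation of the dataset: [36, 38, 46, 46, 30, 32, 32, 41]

6.2778

Step 1: Compute the mean: 37.625
Step 2: Sum of squared deviations from the mean: 275.875
Step 3: Sample variance = 275.875 / 7 = 39.4107
Step 4: Standard deviation = sqrt(39.4107) = 6.2778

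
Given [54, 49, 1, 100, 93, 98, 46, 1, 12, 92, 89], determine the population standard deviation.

37.6107

Step 1: Compute the mean: 57.7273
Step 2: Sum of squared deviations from the mean: 15560.1818
Step 3: Population variance = 15560.1818 / 11 = 1414.562
Step 4: Standard deviation = sqrt(1414.562) = 37.6107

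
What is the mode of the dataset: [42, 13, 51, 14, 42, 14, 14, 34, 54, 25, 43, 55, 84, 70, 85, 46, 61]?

14

Step 1: Count the frequency of each value:
  13: appears 1 time(s)
  14: appears 3 time(s)
  25: appears 1 time(s)
  34: appears 1 time(s)
  42: appears 2 time(s)
  43: appears 1 time(s)
  46: appears 1 time(s)
  51: appears 1 time(s)
  54: appears 1 time(s)
  55: appears 1 time(s)
  61: appears 1 time(s)
  70: appears 1 time(s)
  84: appears 1 time(s)
  85: appears 1 time(s)
Step 2: The value 14 appears most frequently (3 times).
Step 3: Mode = 14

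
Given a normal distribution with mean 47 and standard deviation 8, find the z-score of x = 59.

1.5

Step 1: Recall the z-score formula: z = (x - mu) / sigma
Step 2: Substitute values: z = (59 - 47) / 8
Step 3: z = 12 / 8 = 1.5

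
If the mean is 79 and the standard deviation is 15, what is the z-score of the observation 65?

-0.9333

Step 1: Recall the z-score formula: z = (x - mu) / sigma
Step 2: Substitute values: z = (65 - 79) / 15
Step 3: z = -14 / 15 = -0.9333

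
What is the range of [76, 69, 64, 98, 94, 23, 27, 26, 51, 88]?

75

Step 1: Identify the maximum value: max = 98
Step 2: Identify the minimum value: min = 23
Step 3: Range = max - min = 98 - 23 = 75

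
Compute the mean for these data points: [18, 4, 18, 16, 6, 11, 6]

11.2857

Step 1: Sum all values: 18 + 4 + 18 + 16 + 6 + 11 + 6 = 79
Step 2: Count the number of values: n = 7
Step 3: Mean = sum / n = 79 / 7 = 11.2857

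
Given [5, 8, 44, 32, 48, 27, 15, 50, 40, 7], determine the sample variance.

315.3778

Step 1: Compute the mean: (5 + 8 + 44 + 32 + 48 + 27 + 15 + 50 + 40 + 7) / 10 = 27.6
Step 2: Compute squared deviations from the mean:
  (5 - 27.6)^2 = 510.76
  (8 - 27.6)^2 = 384.16
  (44 - 27.6)^2 = 268.96
  (32 - 27.6)^2 = 19.36
  (48 - 27.6)^2 = 416.16
  (27 - 27.6)^2 = 0.36
  (15 - 27.6)^2 = 158.76
  (50 - 27.6)^2 = 501.76
  (40 - 27.6)^2 = 153.76
  (7 - 27.6)^2 = 424.36
Step 3: Sum of squared deviations = 2838.4
Step 4: Sample variance = 2838.4 / 9 = 315.3778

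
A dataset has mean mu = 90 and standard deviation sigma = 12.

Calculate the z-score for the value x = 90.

0

Step 1: Recall the z-score formula: z = (x - mu) / sigma
Step 2: Substitute values: z = (90 - 90) / 12
Step 3: z = 0 / 12 = 0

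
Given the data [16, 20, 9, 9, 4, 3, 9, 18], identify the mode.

9

Step 1: Count the frequency of each value:
  3: appears 1 time(s)
  4: appears 1 time(s)
  9: appears 3 time(s)
  16: appears 1 time(s)
  18: appears 1 time(s)
  20: appears 1 time(s)
Step 2: The value 9 appears most frequently (3 times).
Step 3: Mode = 9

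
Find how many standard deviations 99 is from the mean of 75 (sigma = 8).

3

Step 1: Recall the z-score formula: z = (x - mu) / sigma
Step 2: Substitute values: z = (99 - 75) / 8
Step 3: z = 24 / 8 = 3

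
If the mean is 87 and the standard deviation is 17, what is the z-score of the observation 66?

-1.2353

Step 1: Recall the z-score formula: z = (x - mu) / sigma
Step 2: Substitute values: z = (66 - 87) / 17
Step 3: z = -21 / 17 = -1.2353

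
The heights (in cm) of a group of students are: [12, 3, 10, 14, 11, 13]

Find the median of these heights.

11.5

Step 1: Sort the data in ascending order: [3, 10, 11, 12, 13, 14]
Step 2: The number of values is n = 6.
Step 3: Since n is even, the median is the average of positions 3 and 4:
  Median = (11 + 12) / 2 = 11.5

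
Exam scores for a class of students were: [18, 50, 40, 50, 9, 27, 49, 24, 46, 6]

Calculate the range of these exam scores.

44

Step 1: Identify the maximum value: max = 50
Step 2: Identify the minimum value: min = 6
Step 3: Range = max - min = 50 - 6 = 44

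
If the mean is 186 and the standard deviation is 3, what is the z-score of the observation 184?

-0.6667

Step 1: Recall the z-score formula: z = (x - mu) / sigma
Step 2: Substitute values: z = (184 - 186) / 3
Step 3: z = -2 / 3 = -0.6667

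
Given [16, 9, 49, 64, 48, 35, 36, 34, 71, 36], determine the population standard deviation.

18.1978

Step 1: Compute the mean: 39.8
Step 2: Sum of squared deviations from the mean: 3311.6
Step 3: Population variance = 3311.6 / 10 = 331.16
Step 4: Standard deviation = sqrt(331.16) = 18.1978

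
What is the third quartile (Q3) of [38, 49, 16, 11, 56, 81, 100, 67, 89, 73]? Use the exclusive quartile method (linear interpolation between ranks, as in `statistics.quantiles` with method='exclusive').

83

Step 1: Sort the data: [11, 16, 38, 49, 56, 67, 73, 81, 89, 100]
Step 2: n = 10
Step 3: Using the exclusive quartile method:
  Q1 = 32.5
  Q2 (median) = 61.5
  Q3 = 83
  IQR = Q3 - Q1 = 83 - 32.5 = 50.5
Step 4: Q3 = 83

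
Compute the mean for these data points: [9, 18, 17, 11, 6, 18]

13.1667

Step 1: Sum all values: 9 + 18 + 17 + 11 + 6 + 18 = 79
Step 2: Count the number of values: n = 6
Step 3: Mean = sum / n = 79 / 6 = 13.1667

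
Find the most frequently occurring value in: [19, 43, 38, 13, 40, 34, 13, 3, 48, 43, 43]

43

Step 1: Count the frequency of each value:
  3: appears 1 time(s)
  13: appears 2 time(s)
  19: appears 1 time(s)
  34: appears 1 time(s)
  38: appears 1 time(s)
  40: appears 1 time(s)
  43: appears 3 time(s)
  48: appears 1 time(s)
Step 2: The value 43 appears most frequently (3 times).
Step 3: Mode = 43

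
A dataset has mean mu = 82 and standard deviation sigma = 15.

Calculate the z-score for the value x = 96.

0.9333

Step 1: Recall the z-score formula: z = (x - mu) / sigma
Step 2: Substitute values: z = (96 - 82) / 15
Step 3: z = 14 / 15 = 0.9333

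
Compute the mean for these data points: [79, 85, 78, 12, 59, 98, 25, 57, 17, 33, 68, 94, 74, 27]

57.5714

Step 1: Sum all values: 79 + 85 + 78 + 12 + 59 + 98 + 25 + 57 + 17 + 33 + 68 + 94 + 74 + 27 = 806
Step 2: Count the number of values: n = 14
Step 3: Mean = sum / n = 806 / 14 = 57.5714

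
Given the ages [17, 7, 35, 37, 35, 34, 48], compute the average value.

30.4286

Step 1: Sum all values: 17 + 7 + 35 + 37 + 35 + 34 + 48 = 213
Step 2: Count the number of values: n = 7
Step 3: Mean = sum / n = 213 / 7 = 30.4286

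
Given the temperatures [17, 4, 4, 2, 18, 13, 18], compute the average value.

10.8571

Step 1: Sum all values: 17 + 4 + 4 + 2 + 18 + 13 + 18 = 76
Step 2: Count the number of values: n = 7
Step 3: Mean = sum / n = 76 / 7 = 10.8571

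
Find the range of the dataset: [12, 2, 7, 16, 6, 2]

14

Step 1: Identify the maximum value: max = 16
Step 2: Identify the minimum value: min = 2
Step 3: Range = max - min = 16 - 2 = 14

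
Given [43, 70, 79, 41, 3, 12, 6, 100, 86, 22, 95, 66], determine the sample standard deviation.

35.3899

Step 1: Compute the mean: 51.9167
Step 2: Sum of squared deviations from the mean: 13776.9167
Step 3: Sample variance = 13776.9167 / 11 = 1252.447
Step 4: Standard deviation = sqrt(1252.447) = 35.3899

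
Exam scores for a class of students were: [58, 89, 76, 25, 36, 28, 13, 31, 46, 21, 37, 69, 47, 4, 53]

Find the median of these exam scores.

37

Step 1: Sort the data in ascending order: [4, 13, 21, 25, 28, 31, 36, 37, 46, 47, 53, 58, 69, 76, 89]
Step 2: The number of values is n = 15.
Step 3: Since n is odd, the median is the middle value at position 8: 37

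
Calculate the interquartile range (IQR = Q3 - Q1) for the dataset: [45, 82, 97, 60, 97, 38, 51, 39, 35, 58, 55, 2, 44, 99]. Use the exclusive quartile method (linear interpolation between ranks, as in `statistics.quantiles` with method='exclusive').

47

Step 1: Sort the data: [2, 35, 38, 39, 44, 45, 51, 55, 58, 60, 82, 97, 97, 99]
Step 2: n = 14
Step 3: Using the exclusive quartile method:
  Q1 = 38.75
  Q2 (median) = 53
  Q3 = 85.75
  IQR = Q3 - Q1 = 85.75 - 38.75 = 47
Step 4: IQR = 47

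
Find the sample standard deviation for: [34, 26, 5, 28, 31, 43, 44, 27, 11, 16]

12.7824

Step 1: Compute the mean: 26.5
Step 2: Sum of squared deviations from the mean: 1470.5
Step 3: Sample variance = 1470.5 / 9 = 163.3889
Step 4: Standard deviation = sqrt(163.3889) = 12.7824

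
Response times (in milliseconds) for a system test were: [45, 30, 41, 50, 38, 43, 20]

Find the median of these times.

41

Step 1: Sort the data in ascending order: [20, 30, 38, 41, 43, 45, 50]
Step 2: The number of values is n = 7.
Step 3: Since n is odd, the median is the middle value at position 4: 41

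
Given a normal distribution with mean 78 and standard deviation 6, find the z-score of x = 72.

-1

Step 1: Recall the z-score formula: z = (x - mu) / sigma
Step 2: Substitute values: z = (72 - 78) / 6
Step 3: z = -6 / 6 = -1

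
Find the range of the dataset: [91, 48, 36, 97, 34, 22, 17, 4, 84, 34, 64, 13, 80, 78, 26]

93

Step 1: Identify the maximum value: max = 97
Step 2: Identify the minimum value: min = 4
Step 3: Range = max - min = 97 - 4 = 93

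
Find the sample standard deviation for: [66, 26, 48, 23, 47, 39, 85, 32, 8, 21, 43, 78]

23.5372

Step 1: Compute the mean: 43
Step 2: Sum of squared deviations from the mean: 6094
Step 3: Sample variance = 6094 / 11 = 554
Step 4: Standard deviation = sqrt(554) = 23.5372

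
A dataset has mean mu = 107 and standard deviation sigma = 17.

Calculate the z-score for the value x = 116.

0.5294

Step 1: Recall the z-score formula: z = (x - mu) / sigma
Step 2: Substitute values: z = (116 - 107) / 17
Step 3: z = 9 / 17 = 0.5294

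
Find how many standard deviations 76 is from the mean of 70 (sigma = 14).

0.4286

Step 1: Recall the z-score formula: z = (x - mu) / sigma
Step 2: Substitute values: z = (76 - 70) / 14
Step 3: z = 6 / 14 = 0.4286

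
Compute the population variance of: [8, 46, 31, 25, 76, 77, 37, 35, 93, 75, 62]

651.1405

Step 1: Compute the mean: (8 + 46 + 31 + 25 + 76 + 77 + 37 + 35 + 93 + 75 + 62) / 11 = 51.3636
Step 2: Compute squared deviations from the mean:
  (8 - 51.3636)^2 = 1880.405
  (46 - 51.3636)^2 = 28.7686
  (31 - 51.3636)^2 = 414.6777
  (25 - 51.3636)^2 = 695.0413
  (76 - 51.3636)^2 = 606.9504
  (77 - 51.3636)^2 = 657.2231
  (37 - 51.3636)^2 = 206.314
  (35 - 51.3636)^2 = 267.7686
  (93 - 51.3636)^2 = 1733.5868
  (75 - 51.3636)^2 = 558.6777
  (62 - 51.3636)^2 = 113.1322
Step 3: Sum of squared deviations = 7162.5455
Step 4: Population variance = 7162.5455 / 11 = 651.1405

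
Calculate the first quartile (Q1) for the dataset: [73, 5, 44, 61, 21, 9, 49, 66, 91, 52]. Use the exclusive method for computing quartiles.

18

Step 1: Sort the data: [5, 9, 21, 44, 49, 52, 61, 66, 73, 91]
Step 2: n = 10
Step 3: Using the exclusive quartile method:
  Q1 = 18
  Q2 (median) = 50.5
  Q3 = 67.75
  IQR = Q3 - Q1 = 67.75 - 18 = 49.75
Step 4: Q1 = 18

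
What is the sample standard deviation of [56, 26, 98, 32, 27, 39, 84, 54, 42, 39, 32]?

23.5179

Step 1: Compute the mean: 48.0909
Step 2: Sum of squared deviations from the mean: 5530.9091
Step 3: Sample variance = 5530.9091 / 10 = 553.0909
Step 4: Standard deviation = sqrt(553.0909) = 23.5179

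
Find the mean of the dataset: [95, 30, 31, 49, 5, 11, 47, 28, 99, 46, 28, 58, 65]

45.5385

Step 1: Sum all values: 95 + 30 + 31 + 49 + 5 + 11 + 47 + 28 + 99 + 46 + 28 + 58 + 65 = 592
Step 2: Count the number of values: n = 13
Step 3: Mean = sum / n = 592 / 13 = 45.5385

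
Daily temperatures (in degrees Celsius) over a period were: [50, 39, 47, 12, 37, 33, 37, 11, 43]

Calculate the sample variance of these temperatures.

195.25

Step 1: Compute the mean: (50 + 39 + 47 + 12 + 37 + 33 + 37 + 11 + 43) / 9 = 34.3333
Step 2: Compute squared deviations from the mean:
  (50 - 34.3333)^2 = 245.4444
  (39 - 34.3333)^2 = 21.7778
  (47 - 34.3333)^2 = 160.4444
  (12 - 34.3333)^2 = 498.7778
  (37 - 34.3333)^2 = 7.1111
  (33 - 34.3333)^2 = 1.7778
  (37 - 34.3333)^2 = 7.1111
  (11 - 34.3333)^2 = 544.4444
  (43 - 34.3333)^2 = 75.1111
Step 3: Sum of squared deviations = 1562
Step 4: Sample variance = 1562 / 8 = 195.25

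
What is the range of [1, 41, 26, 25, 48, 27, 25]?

47

Step 1: Identify the maximum value: max = 48
Step 2: Identify the minimum value: min = 1
Step 3: Range = max - min = 48 - 1 = 47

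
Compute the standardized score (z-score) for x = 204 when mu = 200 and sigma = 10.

0.4

Step 1: Recall the z-score formula: z = (x - mu) / sigma
Step 2: Substitute values: z = (204 - 200) / 10
Step 3: z = 4 / 10 = 0.4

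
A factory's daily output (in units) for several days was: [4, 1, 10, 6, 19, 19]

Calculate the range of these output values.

18

Step 1: Identify the maximum value: max = 19
Step 2: Identify the minimum value: min = 1
Step 3: Range = max - min = 19 - 1 = 18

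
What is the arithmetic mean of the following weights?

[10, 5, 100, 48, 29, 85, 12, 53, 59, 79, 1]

43.7273

Step 1: Sum all values: 10 + 5 + 100 + 48 + 29 + 85 + 12 + 53 + 59 + 79 + 1 = 481
Step 2: Count the number of values: n = 11
Step 3: Mean = sum / n = 481 / 11 = 43.7273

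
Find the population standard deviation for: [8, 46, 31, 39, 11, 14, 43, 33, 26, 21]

12.7891

Step 1: Compute the mean: 27.2
Step 2: Sum of squared deviations from the mean: 1635.6
Step 3: Population variance = 1635.6 / 10 = 163.56
Step 4: Standard deviation = sqrt(163.56) = 12.7891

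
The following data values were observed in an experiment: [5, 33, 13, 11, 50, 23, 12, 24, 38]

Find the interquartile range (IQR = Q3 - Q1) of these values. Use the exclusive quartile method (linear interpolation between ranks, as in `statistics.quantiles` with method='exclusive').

24

Step 1: Sort the data: [5, 11, 12, 13, 23, 24, 33, 38, 50]
Step 2: n = 9
Step 3: Using the exclusive quartile method:
  Q1 = 11.5
  Q2 (median) = 23
  Q3 = 35.5
  IQR = Q3 - Q1 = 35.5 - 11.5 = 24
Step 4: IQR = 24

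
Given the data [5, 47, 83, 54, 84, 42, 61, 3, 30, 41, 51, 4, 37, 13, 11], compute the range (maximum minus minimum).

81

Step 1: Identify the maximum value: max = 84
Step 2: Identify the minimum value: min = 3
Step 3: Range = max - min = 84 - 3 = 81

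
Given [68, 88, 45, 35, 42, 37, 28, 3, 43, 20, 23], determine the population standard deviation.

22.0664

Step 1: Compute the mean: 39.2727
Step 2: Sum of squared deviations from the mean: 5356.1818
Step 3: Population variance = 5356.1818 / 11 = 486.9256
Step 4: Standard deviation = sqrt(486.9256) = 22.0664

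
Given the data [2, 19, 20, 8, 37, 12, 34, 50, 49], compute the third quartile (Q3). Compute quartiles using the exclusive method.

43

Step 1: Sort the data: [2, 8, 12, 19, 20, 34, 37, 49, 50]
Step 2: n = 9
Step 3: Using the exclusive quartile method:
  Q1 = 10
  Q2 (median) = 20
  Q3 = 43
  IQR = Q3 - Q1 = 43 - 10 = 33
Step 4: Q3 = 43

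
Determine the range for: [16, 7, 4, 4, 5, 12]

12

Step 1: Identify the maximum value: max = 16
Step 2: Identify the minimum value: min = 4
Step 3: Range = max - min = 16 - 4 = 12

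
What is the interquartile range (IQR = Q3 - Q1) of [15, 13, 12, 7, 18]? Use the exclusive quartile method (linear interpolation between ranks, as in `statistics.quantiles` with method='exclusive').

7

Step 1: Sort the data: [7, 12, 13, 15, 18]
Step 2: n = 5
Step 3: Using the exclusive quartile method:
  Q1 = 9.5
  Q2 (median) = 13
  Q3 = 16.5
  IQR = Q3 - Q1 = 16.5 - 9.5 = 7
Step 4: IQR = 7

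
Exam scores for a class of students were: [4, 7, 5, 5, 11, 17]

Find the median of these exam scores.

6

Step 1: Sort the data in ascending order: [4, 5, 5, 7, 11, 17]
Step 2: The number of values is n = 6.
Step 3: Since n is even, the median is the average of positions 3 and 4:
  Median = (5 + 7) / 2 = 6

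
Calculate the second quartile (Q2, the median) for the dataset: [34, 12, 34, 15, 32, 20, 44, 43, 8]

32

Step 1: Sort the data: [8, 12, 15, 20, 32, 34, 34, 43, 44]
Step 2: n = 9
Step 3: Q2 is the median. Since n is odd, it is the middle value at position 5: 32
Step 4: Q2 = 32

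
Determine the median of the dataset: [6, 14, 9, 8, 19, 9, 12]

9

Step 1: Sort the data in ascending order: [6, 8, 9, 9, 12, 14, 19]
Step 2: The number of values is n = 7.
Step 3: Since n is odd, the median is the middle value at position 4: 9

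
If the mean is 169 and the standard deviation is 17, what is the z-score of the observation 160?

-0.5294

Step 1: Recall the z-score formula: z = (x - mu) / sigma
Step 2: Substitute values: z = (160 - 169) / 17
Step 3: z = -9 / 17 = -0.5294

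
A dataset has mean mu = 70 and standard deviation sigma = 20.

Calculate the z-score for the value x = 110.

2

Step 1: Recall the z-score formula: z = (x - mu) / sigma
Step 2: Substitute values: z = (110 - 70) / 20
Step 3: z = 40 / 20 = 2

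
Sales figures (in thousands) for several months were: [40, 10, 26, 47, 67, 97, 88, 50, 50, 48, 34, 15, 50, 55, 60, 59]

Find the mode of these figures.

50

Step 1: Count the frequency of each value:
  10: appears 1 time(s)
  15: appears 1 time(s)
  26: appears 1 time(s)
  34: appears 1 time(s)
  40: appears 1 time(s)
  47: appears 1 time(s)
  48: appears 1 time(s)
  50: appears 3 time(s)
  55: appears 1 time(s)
  59: appears 1 time(s)
  60: appears 1 time(s)
  67: appears 1 time(s)
  88: appears 1 time(s)
  97: appears 1 time(s)
Step 2: The value 50 appears most frequently (3 times).
Step 3: Mode = 50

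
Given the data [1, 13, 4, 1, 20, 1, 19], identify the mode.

1

Step 1: Count the frequency of each value:
  1: appears 3 time(s)
  4: appears 1 time(s)
  13: appears 1 time(s)
  19: appears 1 time(s)
  20: appears 1 time(s)
Step 2: The value 1 appears most frequently (3 times).
Step 3: Mode = 1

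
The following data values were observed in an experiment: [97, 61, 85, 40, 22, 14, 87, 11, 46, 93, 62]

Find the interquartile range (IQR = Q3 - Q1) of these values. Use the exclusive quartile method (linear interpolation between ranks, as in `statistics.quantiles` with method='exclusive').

65

Step 1: Sort the data: [11, 14, 22, 40, 46, 61, 62, 85, 87, 93, 97]
Step 2: n = 11
Step 3: Using the exclusive quartile method:
  Q1 = 22
  Q2 (median) = 61
  Q3 = 87
  IQR = Q3 - Q1 = 87 - 22 = 65
Step 4: IQR = 65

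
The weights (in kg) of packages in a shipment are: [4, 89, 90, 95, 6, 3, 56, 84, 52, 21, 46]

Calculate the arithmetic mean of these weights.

49.6364

Step 1: Sum all values: 4 + 89 + 90 + 95 + 6 + 3 + 56 + 84 + 52 + 21 + 46 = 546
Step 2: Count the number of values: n = 11
Step 3: Mean = sum / n = 546 / 11 = 49.6364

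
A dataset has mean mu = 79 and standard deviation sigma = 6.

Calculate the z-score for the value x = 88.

1.5

Step 1: Recall the z-score formula: z = (x - mu) / sigma
Step 2: Substitute values: z = (88 - 79) / 6
Step 3: z = 9 / 6 = 1.5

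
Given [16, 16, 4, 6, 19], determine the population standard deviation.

6.0133

Step 1: Compute the mean: 12.2
Step 2: Sum of squared deviations from the mean: 180.8
Step 3: Population variance = 180.8 / 5 = 36.16
Step 4: Standard deviation = sqrt(36.16) = 6.0133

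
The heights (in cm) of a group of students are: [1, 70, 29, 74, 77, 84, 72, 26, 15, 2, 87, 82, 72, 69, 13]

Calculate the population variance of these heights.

990.9156

Step 1: Compute the mean: (1 + 70 + 29 + 74 + 77 + 84 + 72 + 26 + 15 + 2 + 87 + 82 + 72 + 69 + 13) / 15 = 51.5333
Step 2: Compute squared deviations from the mean:
  (1 - 51.5333)^2 = 2553.6178
  (70 - 51.5333)^2 = 341.0178
  (29 - 51.5333)^2 = 507.7511
  (74 - 51.5333)^2 = 504.7511
  (77 - 51.5333)^2 = 648.5511
  (84 - 51.5333)^2 = 1054.0844
  (72 - 51.5333)^2 = 418.8844
  (26 - 51.5333)^2 = 651.9511
  (15 - 51.5333)^2 = 1334.6844
  (2 - 51.5333)^2 = 2453.5511
  (87 - 51.5333)^2 = 1257.8844
  (82 - 51.5333)^2 = 928.2178
  (72 - 51.5333)^2 = 418.8844
  (69 - 51.5333)^2 = 305.0844
  (13 - 51.5333)^2 = 1484.8178
Step 3: Sum of squared deviations = 14863.7333
Step 4: Population variance = 14863.7333 / 15 = 990.9156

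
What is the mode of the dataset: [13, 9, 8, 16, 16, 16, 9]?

16

Step 1: Count the frequency of each value:
  8: appears 1 time(s)
  9: appears 2 time(s)
  13: appears 1 time(s)
  16: appears 3 time(s)
Step 2: The value 16 appears most frequently (3 times).
Step 3: Mode = 16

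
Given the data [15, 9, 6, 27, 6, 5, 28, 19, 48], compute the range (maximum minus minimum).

43

Step 1: Identify the maximum value: max = 48
Step 2: Identify the minimum value: min = 5
Step 3: Range = max - min = 48 - 5 = 43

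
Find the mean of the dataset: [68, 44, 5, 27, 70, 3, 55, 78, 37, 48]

43.5

Step 1: Sum all values: 68 + 44 + 5 + 27 + 70 + 3 + 55 + 78 + 37 + 48 = 435
Step 2: Count the number of values: n = 10
Step 3: Mean = sum / n = 435 / 10 = 43.5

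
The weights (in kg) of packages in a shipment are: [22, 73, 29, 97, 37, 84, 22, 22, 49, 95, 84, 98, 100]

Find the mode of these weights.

22

Step 1: Count the frequency of each value:
  22: appears 3 time(s)
  29: appears 1 time(s)
  37: appears 1 time(s)
  49: appears 1 time(s)
  73: appears 1 time(s)
  84: appears 2 time(s)
  95: appears 1 time(s)
  97: appears 1 time(s)
  98: appears 1 time(s)
  100: appears 1 time(s)
Step 2: The value 22 appears most frequently (3 times).
Step 3: Mode = 22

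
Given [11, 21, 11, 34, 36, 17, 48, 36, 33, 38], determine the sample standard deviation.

12.6249

Step 1: Compute the mean: 28.5
Step 2: Sum of squared deviations from the mean: 1434.5
Step 3: Sample variance = 1434.5 / 9 = 159.3889
Step 4: Standard deviation = sqrt(159.3889) = 12.6249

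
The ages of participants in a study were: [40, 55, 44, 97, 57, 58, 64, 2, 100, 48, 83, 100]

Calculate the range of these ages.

98

Step 1: Identify the maximum value: max = 100
Step 2: Identify the minimum value: min = 2
Step 3: Range = max - min = 100 - 2 = 98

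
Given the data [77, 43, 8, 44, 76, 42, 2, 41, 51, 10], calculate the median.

42.5

Step 1: Sort the data in ascending order: [2, 8, 10, 41, 42, 43, 44, 51, 76, 77]
Step 2: The number of values is n = 10.
Step 3: Since n is even, the median is the average of positions 5 and 6:
  Median = (42 + 43) / 2 = 42.5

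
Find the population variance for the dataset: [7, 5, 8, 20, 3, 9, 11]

26

Step 1: Compute the mean: (7 + 5 + 8 + 20 + 3 + 9 + 11) / 7 = 9
Step 2: Compute squared deviations from the mean:
  (7 - 9)^2 = 4
  (5 - 9)^2 = 16
  (8 - 9)^2 = 1
  (20 - 9)^2 = 121
  (3 - 9)^2 = 36
  (9 - 9)^2 = 0
  (11 - 9)^2 = 4
Step 3: Sum of squared deviations = 182
Step 4: Population variance = 182 / 7 = 26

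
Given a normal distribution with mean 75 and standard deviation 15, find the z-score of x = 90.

1

Step 1: Recall the z-score formula: z = (x - mu) / sigma
Step 2: Substitute values: z = (90 - 75) / 15
Step 3: z = 15 / 15 = 1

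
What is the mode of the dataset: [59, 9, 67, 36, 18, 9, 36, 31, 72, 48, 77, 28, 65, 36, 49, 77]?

36

Step 1: Count the frequency of each value:
  9: appears 2 time(s)
  18: appears 1 time(s)
  28: appears 1 time(s)
  31: appears 1 time(s)
  36: appears 3 time(s)
  48: appears 1 time(s)
  49: appears 1 time(s)
  59: appears 1 time(s)
  65: appears 1 time(s)
  67: appears 1 time(s)
  72: appears 1 time(s)
  77: appears 2 time(s)
Step 2: The value 36 appears most frequently (3 times).
Step 3: Mode = 36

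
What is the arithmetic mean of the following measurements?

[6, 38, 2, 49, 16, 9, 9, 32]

20.125

Step 1: Sum all values: 6 + 38 + 2 + 49 + 16 + 9 + 9 + 32 = 161
Step 2: Count the number of values: n = 8
Step 3: Mean = sum / n = 161 / 8 = 20.125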